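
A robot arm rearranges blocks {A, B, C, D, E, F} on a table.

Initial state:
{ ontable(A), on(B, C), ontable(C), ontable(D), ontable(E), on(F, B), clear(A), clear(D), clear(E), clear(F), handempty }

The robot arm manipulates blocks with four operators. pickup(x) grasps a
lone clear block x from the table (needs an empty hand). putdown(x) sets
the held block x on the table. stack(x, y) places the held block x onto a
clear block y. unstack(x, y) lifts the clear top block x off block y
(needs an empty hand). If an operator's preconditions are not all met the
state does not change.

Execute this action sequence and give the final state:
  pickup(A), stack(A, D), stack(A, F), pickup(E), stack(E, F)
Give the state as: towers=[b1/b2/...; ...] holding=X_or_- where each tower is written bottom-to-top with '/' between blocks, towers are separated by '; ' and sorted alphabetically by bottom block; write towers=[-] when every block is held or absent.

step 1 (pickup(A)): towers=[C/B/F; D; E] holding=A
step 2 (stack(A, D)): towers=[C/B/F; D/A; E] holding=-
step 3 (stack(A, F)) [no-op]: towers=[C/B/F; D/A; E] holding=-
step 4 (pickup(E)): towers=[C/B/F; D/A] holding=E
step 5 (stack(E, F)): towers=[C/B/F/E; D/A] holding=-

towers=[C/B/F/E; D/A] holding=-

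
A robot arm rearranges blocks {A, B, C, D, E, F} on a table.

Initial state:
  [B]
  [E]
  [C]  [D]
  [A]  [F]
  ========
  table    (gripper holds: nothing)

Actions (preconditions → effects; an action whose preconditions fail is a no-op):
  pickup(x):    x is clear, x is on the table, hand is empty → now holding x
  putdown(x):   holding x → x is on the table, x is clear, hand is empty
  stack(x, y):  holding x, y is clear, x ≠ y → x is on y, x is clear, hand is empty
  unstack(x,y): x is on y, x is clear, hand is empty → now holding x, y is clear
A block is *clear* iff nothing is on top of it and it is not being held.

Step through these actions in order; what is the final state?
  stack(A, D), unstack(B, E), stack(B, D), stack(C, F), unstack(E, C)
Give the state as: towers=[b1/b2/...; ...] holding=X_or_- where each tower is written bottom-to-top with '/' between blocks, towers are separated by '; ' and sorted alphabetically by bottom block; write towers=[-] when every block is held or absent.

step 1 (stack(A, D)) [no-op]: towers=[A/C/E/B; F/D] holding=-
step 2 (unstack(B, E)): towers=[A/C/E; F/D] holding=B
step 3 (stack(B, D)): towers=[A/C/E; F/D/B] holding=-
step 4 (stack(C, F)) [no-op]: towers=[A/C/E; F/D/B] holding=-
step 5 (unstack(E, C)): towers=[A/C; F/D/B] holding=E

towers=[A/C; F/D/B] holding=E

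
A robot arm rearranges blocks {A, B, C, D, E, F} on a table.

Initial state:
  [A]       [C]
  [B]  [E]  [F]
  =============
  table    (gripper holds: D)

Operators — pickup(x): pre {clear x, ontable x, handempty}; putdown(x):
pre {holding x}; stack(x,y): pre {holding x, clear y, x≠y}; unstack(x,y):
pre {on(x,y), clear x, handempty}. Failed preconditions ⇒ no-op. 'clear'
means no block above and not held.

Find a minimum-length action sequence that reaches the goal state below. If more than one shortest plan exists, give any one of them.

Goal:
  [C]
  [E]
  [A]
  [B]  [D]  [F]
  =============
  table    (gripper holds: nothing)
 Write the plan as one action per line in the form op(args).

putdown(D)
pickup(E)
stack(E, A)
unstack(C, F)
stack(C, E)

step 1 (putdown(D)): towers=[B/A; D; E; F/C] holding=-
step 2 (pickup(E)): towers=[B/A; D; F/C] holding=E
step 3 (stack(E, A)): towers=[B/A/E; D; F/C] holding=-
step 4 (unstack(C, F)): towers=[B/A/E; D; F] holding=C
step 5 (stack(C, E)): towers=[B/A/E/C; D; F] holding=-
goal check: towers=[B/A/E/C; D; F] holding=- — reached (length 5, optimal by BFS)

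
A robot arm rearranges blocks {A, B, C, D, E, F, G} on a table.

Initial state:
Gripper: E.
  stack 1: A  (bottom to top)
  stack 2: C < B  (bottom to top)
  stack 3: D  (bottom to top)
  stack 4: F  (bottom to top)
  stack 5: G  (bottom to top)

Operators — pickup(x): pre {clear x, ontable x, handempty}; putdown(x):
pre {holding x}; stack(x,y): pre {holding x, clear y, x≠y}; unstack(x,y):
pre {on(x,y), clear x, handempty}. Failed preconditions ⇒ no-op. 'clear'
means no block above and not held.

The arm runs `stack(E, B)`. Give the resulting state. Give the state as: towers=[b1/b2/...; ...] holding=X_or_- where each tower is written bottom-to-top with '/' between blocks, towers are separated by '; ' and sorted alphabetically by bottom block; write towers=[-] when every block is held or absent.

before: towers=[A; C/B; D; F; G] holding=E
pre[stack(E, B)]: holding(E) ✓, clear(B) ✓, E≠B ✓
all met → apply stack(E, B)
after:  towers=[A; C/B/E; D; F; G] holding=-

towers=[A; C/B/E; D; F; G] holding=-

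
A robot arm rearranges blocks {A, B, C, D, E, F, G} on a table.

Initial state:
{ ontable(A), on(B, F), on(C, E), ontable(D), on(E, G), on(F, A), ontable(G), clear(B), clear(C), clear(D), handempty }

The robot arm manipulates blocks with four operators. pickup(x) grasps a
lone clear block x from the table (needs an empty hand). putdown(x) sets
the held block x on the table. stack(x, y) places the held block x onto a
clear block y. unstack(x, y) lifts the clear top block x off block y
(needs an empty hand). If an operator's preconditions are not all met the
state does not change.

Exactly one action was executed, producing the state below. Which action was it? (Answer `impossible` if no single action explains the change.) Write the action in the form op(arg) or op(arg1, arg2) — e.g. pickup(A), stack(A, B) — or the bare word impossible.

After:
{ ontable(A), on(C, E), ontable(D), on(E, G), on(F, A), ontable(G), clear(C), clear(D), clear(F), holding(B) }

unstack(B, F)

target: towers=[A/F; D; G/E/C] holding=B
     unstack(B, F) → towers=[A/F; D; G/E/C] holding=B  ← match
         pickup(D) → towers=[A/F/B; G/E/C] holding=D
     unstack(C, E) → towers=[A/F/B; D; G/E] holding=C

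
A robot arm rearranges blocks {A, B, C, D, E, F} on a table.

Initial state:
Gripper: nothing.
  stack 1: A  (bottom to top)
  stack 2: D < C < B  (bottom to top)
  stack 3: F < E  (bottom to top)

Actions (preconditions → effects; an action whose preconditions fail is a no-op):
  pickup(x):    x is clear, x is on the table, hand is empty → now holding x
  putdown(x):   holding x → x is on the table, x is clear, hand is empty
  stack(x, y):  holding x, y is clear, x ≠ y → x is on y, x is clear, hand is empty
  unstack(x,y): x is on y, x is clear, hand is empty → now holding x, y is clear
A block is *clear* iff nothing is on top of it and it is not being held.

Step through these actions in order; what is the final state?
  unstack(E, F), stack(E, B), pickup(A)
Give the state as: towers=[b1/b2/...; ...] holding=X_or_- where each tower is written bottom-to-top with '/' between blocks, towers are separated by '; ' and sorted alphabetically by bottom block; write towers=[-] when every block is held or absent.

step 1 (unstack(E, F)): towers=[A; D/C/B; F] holding=E
step 2 (stack(E, B)): towers=[A; D/C/B/E; F] holding=-
step 3 (pickup(A)): towers=[D/C/B/E; F] holding=A

towers=[D/C/B/E; F] holding=A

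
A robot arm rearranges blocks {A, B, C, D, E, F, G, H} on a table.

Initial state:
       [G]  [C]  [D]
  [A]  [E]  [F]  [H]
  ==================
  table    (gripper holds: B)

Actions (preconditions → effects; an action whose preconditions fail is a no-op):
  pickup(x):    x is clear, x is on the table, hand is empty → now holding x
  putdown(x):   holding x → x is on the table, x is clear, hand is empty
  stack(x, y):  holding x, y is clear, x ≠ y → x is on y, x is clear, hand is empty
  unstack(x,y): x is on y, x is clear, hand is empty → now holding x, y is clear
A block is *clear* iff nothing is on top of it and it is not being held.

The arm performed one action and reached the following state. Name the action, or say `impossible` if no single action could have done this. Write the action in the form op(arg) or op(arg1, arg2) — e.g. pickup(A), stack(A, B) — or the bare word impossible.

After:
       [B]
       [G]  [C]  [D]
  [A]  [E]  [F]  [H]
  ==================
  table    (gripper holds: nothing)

stack(B, G)

target: towers=[A; E/G/B; F/C; H/D] holding=-
        putdown(B) → towers=[A; B; E/G; F/C; H/D] holding=-
       stack(B, G) → towers=[A; E/G/B; F/C; H/D] holding=-  ← match
       stack(B, A) → towers=[A/B; E/G; F/C; H/D] holding=-
       stack(B, D) → towers=[A; E/G; F/C; H/D/B] holding=-
       stack(B, C) → towers=[A; E/G; F/C/B; H/D] holding=-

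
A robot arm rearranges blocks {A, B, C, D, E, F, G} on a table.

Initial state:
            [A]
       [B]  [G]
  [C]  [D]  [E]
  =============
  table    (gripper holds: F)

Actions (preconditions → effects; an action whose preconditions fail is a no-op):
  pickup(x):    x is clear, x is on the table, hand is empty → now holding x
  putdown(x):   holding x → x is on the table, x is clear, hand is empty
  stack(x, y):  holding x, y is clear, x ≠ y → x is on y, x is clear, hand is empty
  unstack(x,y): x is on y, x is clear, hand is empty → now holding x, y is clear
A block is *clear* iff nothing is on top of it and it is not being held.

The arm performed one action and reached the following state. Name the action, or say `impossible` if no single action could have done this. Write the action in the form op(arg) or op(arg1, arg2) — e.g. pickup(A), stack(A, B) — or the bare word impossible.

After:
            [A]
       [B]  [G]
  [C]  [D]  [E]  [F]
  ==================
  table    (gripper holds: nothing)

target: towers=[C; D/B; E/G/A; F] holding=-
        putdown(F) → towers=[C; D/B; E/G/A; F] holding=-  ← match
       stack(F, B) → towers=[C; D/B/F; E/G/A] holding=-
       stack(F, A) → towers=[C; D/B; E/G/A/F] holding=-
       stack(F, C) → towers=[C/F; D/B; E/G/A] holding=-

putdown(F)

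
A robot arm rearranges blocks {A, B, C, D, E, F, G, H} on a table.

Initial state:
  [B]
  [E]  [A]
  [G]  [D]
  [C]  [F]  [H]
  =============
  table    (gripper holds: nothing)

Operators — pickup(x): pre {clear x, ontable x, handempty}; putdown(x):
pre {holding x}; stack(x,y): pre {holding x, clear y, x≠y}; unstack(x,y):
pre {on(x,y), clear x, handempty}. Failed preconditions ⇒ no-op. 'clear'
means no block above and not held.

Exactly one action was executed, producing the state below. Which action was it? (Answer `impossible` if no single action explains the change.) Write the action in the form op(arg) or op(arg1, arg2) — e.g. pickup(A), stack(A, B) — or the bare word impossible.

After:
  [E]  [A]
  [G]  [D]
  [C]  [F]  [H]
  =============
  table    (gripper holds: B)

target: towers=[C/G/E; F/D/A; H] holding=B
     unstack(A, D) → towers=[C/G/E/B; F/D; H] holding=A
         pickup(H) → towers=[C/G/E/B; F/D/A] holding=H
     unstack(B, E) → towers=[C/G/E; F/D/A; H] holding=B  ← match

unstack(B, E)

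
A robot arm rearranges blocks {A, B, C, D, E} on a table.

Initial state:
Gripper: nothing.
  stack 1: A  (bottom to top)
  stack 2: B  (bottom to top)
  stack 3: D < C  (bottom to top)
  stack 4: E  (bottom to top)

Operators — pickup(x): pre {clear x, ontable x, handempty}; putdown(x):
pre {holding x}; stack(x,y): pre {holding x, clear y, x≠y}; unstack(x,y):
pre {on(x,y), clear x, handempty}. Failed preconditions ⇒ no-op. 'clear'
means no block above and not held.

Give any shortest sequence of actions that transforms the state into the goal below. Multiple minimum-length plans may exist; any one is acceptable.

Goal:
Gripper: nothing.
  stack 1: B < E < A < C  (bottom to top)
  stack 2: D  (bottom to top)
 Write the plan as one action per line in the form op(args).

pickup(E)
stack(E, B)
pickup(A)
stack(A, E)
unstack(C, D)
stack(C, A)

step 1 (pickup(E)): towers=[A; B; D/C] holding=E
step 2 (stack(E, B)): towers=[A; B/E; D/C] holding=-
step 3 (pickup(A)): towers=[B/E; D/C] holding=A
step 4 (stack(A, E)): towers=[B/E/A; D/C] holding=-
step 5 (unstack(C, D)): towers=[B/E/A; D] holding=C
step 6 (stack(C, A)): towers=[B/E/A/C; D] holding=-
goal check: towers=[B/E/A/C; D] holding=- — reached (length 6, optimal by BFS)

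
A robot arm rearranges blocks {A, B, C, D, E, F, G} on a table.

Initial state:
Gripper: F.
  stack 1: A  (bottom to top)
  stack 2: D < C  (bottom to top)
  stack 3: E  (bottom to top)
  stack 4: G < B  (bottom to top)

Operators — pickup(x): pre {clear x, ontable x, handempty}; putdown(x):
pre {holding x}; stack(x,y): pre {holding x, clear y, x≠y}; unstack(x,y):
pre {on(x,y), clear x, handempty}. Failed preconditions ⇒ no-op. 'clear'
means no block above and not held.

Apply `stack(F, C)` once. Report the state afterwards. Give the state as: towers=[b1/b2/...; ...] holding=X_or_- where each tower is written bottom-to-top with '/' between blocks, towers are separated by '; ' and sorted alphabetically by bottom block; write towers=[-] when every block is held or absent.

before: towers=[A; D/C; E; G/B] holding=F
pre[stack(F, C)]: holding(F) ok, clear(C) ok, F≠C ok
all met → apply stack(F, C)
after:  towers=[A; D/C/F; E; G/B] holding=-

towers=[A; D/C/F; E; G/B] holding=-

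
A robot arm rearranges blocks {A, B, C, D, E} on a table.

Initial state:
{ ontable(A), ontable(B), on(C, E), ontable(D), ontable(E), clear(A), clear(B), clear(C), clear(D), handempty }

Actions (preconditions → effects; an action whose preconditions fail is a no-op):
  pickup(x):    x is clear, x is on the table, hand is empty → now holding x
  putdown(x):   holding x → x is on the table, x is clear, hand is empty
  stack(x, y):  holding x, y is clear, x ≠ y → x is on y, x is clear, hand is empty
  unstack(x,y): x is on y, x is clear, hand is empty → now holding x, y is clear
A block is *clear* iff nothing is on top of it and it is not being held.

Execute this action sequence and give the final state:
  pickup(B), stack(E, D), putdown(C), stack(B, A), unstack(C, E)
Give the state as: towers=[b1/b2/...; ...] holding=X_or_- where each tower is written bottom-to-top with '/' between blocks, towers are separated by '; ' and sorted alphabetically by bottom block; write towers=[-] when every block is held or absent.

step 1 (pickup(B)): towers=[A; D; E/C] holding=B
step 2 (stack(E, D)) [no-op]: towers=[A; D; E/C] holding=B
step 3 (putdown(C)) [no-op]: towers=[A; D; E/C] holding=B
step 4 (stack(B, A)): towers=[A/B; D; E/C] holding=-
step 5 (unstack(C, E)): towers=[A/B; D; E] holding=C

towers=[A/B; D; E] holding=C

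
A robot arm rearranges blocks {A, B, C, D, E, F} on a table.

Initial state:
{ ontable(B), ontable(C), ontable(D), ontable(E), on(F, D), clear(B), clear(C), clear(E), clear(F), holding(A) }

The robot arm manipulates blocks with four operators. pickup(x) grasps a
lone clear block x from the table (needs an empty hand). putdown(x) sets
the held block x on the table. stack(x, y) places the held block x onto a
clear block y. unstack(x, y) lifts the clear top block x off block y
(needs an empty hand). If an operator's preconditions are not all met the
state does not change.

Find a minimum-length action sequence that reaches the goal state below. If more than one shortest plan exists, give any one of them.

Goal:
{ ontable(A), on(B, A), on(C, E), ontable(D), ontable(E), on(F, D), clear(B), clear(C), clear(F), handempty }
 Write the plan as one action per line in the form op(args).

step 1 (putdown(A)): towers=[A; B; C; D/F; E] holding=-
step 2 (pickup(B)): towers=[A; C; D/F; E] holding=B
step 3 (stack(B, A)): towers=[A/B; C; D/F; E] holding=-
step 4 (pickup(C)): towers=[A/B; D/F; E] holding=C
step 5 (stack(C, E)): towers=[A/B; D/F; E/C] holding=-
goal check: towers=[A/B; D/F; E/C] holding=- — reached (length 5, optimal by BFS)

putdown(A)
pickup(B)
stack(B, A)
pickup(C)
stack(C, E)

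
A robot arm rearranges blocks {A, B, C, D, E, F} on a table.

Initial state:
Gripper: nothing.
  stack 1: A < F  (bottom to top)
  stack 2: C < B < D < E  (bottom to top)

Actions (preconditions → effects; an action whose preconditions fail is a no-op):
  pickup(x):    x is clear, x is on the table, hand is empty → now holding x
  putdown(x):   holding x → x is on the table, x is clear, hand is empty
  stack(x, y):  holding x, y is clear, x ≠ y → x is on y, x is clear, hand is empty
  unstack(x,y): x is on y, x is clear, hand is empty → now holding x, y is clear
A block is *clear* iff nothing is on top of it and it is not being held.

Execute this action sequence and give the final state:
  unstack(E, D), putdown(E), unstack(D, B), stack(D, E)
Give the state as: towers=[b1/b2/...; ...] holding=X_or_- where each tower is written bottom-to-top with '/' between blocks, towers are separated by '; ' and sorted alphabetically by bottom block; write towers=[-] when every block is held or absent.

towers=[A/F; C/B; E/D] holding=-

step 1 (unstack(E, D)): towers=[A/F; C/B/D] holding=E
step 2 (putdown(E)): towers=[A/F; C/B/D; E] holding=-
step 3 (unstack(D, B)): towers=[A/F; C/B; E] holding=D
step 4 (stack(D, E)): towers=[A/F; C/B; E/D] holding=-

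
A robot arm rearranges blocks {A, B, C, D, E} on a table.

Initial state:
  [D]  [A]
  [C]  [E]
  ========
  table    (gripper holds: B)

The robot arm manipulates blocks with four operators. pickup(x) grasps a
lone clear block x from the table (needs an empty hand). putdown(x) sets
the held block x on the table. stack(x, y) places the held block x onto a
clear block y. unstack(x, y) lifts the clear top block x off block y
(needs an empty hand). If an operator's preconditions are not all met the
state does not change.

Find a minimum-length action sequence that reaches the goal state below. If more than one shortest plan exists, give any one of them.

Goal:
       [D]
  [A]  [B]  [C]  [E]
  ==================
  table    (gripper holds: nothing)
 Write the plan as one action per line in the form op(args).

putdown(B)
unstack(D, C)
stack(D, B)
unstack(A, E)
putdown(A)

step 1 (putdown(B)): towers=[B; C/D; E/A] holding=-
step 2 (unstack(D, C)): towers=[B; C; E/A] holding=D
step 3 (stack(D, B)): towers=[B/D; C; E/A] holding=-
step 4 (unstack(A, E)): towers=[B/D; C; E] holding=A
step 5 (putdown(A)): towers=[A; B/D; C; E] holding=-
goal check: towers=[A; B/D; C; E] holding=- — reached (length 5, optimal by BFS)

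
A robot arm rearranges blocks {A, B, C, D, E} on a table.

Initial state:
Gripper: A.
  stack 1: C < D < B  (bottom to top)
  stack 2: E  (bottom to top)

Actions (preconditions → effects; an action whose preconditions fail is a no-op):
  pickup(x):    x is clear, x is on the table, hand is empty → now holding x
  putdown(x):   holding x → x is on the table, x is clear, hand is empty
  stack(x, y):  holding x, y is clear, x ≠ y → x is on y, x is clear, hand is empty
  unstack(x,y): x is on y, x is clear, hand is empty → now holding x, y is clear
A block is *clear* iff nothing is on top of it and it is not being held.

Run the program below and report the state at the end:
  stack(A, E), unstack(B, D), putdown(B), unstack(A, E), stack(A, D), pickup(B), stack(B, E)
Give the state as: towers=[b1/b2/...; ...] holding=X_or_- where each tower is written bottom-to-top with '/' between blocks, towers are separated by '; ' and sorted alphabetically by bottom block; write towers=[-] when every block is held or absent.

step 1 (stack(A, E)): towers=[C/D/B; E/A] holding=-
step 2 (unstack(B, D)): towers=[C/D; E/A] holding=B
step 3 (putdown(B)): towers=[B; C/D; E/A] holding=-
step 4 (unstack(A, E)): towers=[B; C/D; E] holding=A
step 5 (stack(A, D)): towers=[B; C/D/A; E] holding=-
step 6 (pickup(B)): towers=[C/D/A; E] holding=B
step 7 (stack(B, E)): towers=[C/D/A; E/B] holding=-

towers=[C/D/A; E/B] holding=-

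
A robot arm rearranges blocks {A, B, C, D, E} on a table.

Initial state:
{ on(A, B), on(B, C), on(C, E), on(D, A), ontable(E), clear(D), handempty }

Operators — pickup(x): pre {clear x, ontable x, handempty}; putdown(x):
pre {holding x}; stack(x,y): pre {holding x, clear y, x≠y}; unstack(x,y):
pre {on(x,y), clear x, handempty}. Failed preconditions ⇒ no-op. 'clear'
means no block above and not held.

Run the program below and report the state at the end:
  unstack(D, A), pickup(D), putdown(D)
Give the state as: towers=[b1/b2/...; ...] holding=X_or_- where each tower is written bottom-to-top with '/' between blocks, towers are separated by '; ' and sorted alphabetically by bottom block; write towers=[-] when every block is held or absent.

towers=[D; E/C/B/A] holding=-

step 1 (unstack(D, A)): towers=[E/C/B/A] holding=D
step 2 (pickup(D)) [no-op]: towers=[E/C/B/A] holding=D
step 3 (putdown(D)): towers=[D; E/C/B/A] holding=-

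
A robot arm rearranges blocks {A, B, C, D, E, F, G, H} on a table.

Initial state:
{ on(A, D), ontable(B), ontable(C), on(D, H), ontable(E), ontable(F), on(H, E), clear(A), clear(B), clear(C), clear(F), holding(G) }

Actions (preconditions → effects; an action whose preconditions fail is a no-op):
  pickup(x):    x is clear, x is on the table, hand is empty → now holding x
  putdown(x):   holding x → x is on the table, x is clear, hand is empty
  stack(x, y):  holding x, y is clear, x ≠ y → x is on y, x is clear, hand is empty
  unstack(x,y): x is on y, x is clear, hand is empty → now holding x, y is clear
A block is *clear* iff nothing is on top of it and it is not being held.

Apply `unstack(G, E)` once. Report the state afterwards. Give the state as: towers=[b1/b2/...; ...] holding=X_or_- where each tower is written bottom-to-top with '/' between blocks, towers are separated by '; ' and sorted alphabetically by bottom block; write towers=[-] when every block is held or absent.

before: towers=[B; C; E/H/D/A; F] holding=G
pre[unstack(G, E)]: on(G,E) no, clear(G) no, handempty no
on(G,E), clear(G), handempty unmet → unstack(G, E) is a no-op
after:  towers=[B; C; E/H/D/A; F] holding=G

towers=[B; C; E/H/D/A; F] holding=G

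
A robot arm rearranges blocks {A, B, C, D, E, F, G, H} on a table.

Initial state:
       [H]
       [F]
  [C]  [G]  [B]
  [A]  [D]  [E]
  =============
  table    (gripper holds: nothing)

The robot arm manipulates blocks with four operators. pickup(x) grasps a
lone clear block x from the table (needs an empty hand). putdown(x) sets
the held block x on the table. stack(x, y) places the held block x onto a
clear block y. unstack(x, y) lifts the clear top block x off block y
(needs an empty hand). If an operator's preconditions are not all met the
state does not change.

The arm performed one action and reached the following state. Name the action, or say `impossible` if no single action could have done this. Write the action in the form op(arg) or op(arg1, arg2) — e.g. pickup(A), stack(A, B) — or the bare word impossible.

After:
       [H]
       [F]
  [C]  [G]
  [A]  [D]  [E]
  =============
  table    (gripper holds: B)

target: towers=[A/C; D/G/F/H; E] holding=B
     unstack(H, F) → towers=[A/C; D/G/F; E/B] holding=H
     unstack(B, E) → towers=[A/C; D/G/F/H; E] holding=B  ← match
     unstack(C, A) → towers=[A; D/G/F/H; E/B] holding=C

unstack(B, E)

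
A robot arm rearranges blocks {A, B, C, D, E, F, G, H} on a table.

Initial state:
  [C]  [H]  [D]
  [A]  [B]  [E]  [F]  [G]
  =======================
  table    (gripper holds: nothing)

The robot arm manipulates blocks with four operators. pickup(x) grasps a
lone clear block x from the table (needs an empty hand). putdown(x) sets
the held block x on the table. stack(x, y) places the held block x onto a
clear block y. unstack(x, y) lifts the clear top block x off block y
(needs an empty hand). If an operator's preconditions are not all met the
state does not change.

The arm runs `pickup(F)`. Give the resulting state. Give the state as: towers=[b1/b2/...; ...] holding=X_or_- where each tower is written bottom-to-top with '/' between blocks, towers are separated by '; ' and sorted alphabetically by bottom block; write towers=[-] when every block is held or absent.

before: towers=[A/C; B/H; E/D; F; G] holding=-
pre[pickup(F)]: clear(F) ok, ontable(F) ok, handempty ok
all met → apply pickup(F)
after:  towers=[A/C; B/H; E/D; G] holding=F

towers=[A/C; B/H; E/D; G] holding=F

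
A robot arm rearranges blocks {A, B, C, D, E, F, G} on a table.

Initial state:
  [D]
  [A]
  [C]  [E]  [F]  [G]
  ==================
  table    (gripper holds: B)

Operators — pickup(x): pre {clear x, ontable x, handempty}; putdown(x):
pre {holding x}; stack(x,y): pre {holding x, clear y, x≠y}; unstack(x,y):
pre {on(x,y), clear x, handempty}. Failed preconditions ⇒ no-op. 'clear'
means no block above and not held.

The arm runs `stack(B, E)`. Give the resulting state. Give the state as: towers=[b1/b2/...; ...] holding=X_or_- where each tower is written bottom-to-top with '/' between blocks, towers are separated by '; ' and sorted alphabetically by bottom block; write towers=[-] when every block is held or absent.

before: towers=[C/A/D; E; F; G] holding=B
pre[stack(B, E)]: holding(B) yes, clear(E) yes, B≠E yes
all met → apply stack(B, E)
after:  towers=[C/A/D; E/B; F; G] holding=-

towers=[C/A/D; E/B; F; G] holding=-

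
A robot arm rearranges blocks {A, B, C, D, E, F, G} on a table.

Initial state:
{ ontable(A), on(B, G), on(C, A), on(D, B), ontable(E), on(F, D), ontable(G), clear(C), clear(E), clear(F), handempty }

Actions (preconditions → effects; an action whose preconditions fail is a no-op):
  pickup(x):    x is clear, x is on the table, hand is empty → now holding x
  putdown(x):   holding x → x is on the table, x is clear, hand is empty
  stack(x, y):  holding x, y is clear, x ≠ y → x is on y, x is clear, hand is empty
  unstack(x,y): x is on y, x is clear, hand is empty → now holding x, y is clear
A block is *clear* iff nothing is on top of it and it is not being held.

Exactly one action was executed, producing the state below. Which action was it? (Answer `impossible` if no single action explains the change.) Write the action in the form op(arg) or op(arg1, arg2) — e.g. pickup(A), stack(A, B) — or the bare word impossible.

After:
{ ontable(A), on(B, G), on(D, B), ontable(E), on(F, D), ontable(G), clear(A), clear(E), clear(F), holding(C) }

unstack(C, A)

target: towers=[A; E; G/B/D/F] holding=C
     unstack(F, D) → towers=[A/C; E; G/B/D] holding=F
         pickup(E) → towers=[A/C; G/B/D/F] holding=E
     unstack(C, A) → towers=[A; E; G/B/D/F] holding=C  ← match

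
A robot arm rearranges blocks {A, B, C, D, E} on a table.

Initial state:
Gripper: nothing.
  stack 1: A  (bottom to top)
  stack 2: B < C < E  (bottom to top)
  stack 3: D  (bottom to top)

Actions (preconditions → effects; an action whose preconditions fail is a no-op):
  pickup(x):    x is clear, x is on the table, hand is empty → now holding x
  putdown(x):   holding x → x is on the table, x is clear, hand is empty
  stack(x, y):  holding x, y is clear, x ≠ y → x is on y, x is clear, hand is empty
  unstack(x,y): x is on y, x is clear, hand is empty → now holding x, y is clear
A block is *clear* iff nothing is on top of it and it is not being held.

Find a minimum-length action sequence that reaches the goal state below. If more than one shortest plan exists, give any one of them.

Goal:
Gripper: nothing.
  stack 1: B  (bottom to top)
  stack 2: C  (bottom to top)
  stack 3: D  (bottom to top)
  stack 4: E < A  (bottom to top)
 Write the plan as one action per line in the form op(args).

step 1 (unstack(E, C)): towers=[A; B/C; D] holding=E
step 2 (putdown(E)): towers=[A; B/C; D; E] holding=-
step 3 (pickup(A)): towers=[B/C; D; E] holding=A
step 4 (stack(A, E)): towers=[B/C; D; E/A] holding=-
step 5 (unstack(C, B)): towers=[B; D; E/A] holding=C
step 6 (putdown(C)): towers=[B; C; D; E/A] holding=-
goal check: towers=[B; C; D; E/A] holding=- — reached (length 6, optimal by BFS)

unstack(E, C)
putdown(E)
pickup(A)
stack(A, E)
unstack(C, B)
putdown(C)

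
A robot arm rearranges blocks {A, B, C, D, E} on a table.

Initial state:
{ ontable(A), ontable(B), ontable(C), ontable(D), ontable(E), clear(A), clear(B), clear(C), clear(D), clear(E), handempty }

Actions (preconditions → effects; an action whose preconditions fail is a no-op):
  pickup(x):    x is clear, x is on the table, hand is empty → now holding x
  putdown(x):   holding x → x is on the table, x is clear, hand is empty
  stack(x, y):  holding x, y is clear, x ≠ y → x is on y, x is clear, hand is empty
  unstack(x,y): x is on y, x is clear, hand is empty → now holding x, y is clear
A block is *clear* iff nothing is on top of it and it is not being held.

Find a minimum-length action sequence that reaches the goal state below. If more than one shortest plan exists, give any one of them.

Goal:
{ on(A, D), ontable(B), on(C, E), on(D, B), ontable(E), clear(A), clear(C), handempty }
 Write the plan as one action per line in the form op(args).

pickup(D)
stack(D, B)
pickup(A)
stack(A, D)
pickup(C)
stack(C, E)

step 1 (pickup(D)): towers=[A; B; C; E] holding=D
step 2 (stack(D, B)): towers=[A; B/D; C; E] holding=-
step 3 (pickup(A)): towers=[B/D; C; E] holding=A
step 4 (stack(A, D)): towers=[B/D/A; C; E] holding=-
step 5 (pickup(C)): towers=[B/D/A; E] holding=C
step 6 (stack(C, E)): towers=[B/D/A; E/C] holding=-
goal check: towers=[B/D/A; E/C] holding=- — reached (length 6, optimal by BFS)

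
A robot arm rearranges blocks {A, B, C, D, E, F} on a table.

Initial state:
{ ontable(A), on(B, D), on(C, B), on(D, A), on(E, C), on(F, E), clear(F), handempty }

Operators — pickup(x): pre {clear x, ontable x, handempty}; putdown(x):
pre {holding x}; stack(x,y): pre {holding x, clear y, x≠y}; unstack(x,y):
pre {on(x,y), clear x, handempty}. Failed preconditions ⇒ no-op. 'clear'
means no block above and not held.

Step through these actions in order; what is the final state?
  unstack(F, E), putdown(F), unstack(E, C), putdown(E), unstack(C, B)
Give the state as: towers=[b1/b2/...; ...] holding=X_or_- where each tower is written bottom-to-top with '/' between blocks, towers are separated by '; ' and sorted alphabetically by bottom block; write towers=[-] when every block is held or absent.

towers=[A/D/B; E; F] holding=C

step 1 (unstack(F, E)): towers=[A/D/B/C/E] holding=F
step 2 (putdown(F)): towers=[A/D/B/C/E; F] holding=-
step 3 (unstack(E, C)): towers=[A/D/B/C; F] holding=E
step 4 (putdown(E)): towers=[A/D/B/C; E; F] holding=-
step 5 (unstack(C, B)): towers=[A/D/B; E; F] holding=C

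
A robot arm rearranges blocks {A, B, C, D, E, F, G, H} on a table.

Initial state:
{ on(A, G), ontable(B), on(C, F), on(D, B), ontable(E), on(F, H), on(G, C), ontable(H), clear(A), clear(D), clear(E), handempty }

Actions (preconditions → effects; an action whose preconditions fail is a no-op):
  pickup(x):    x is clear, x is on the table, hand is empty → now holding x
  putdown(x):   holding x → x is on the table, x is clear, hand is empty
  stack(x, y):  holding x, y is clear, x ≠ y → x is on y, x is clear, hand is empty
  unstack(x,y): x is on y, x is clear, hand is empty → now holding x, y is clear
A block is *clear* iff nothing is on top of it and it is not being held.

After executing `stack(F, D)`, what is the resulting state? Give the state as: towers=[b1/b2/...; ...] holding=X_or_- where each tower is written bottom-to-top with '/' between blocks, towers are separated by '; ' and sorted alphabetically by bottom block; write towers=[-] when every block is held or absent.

towers=[B/D; E; H/F/C/G/A] holding=-

before: towers=[B/D; E; H/F/C/G/A] holding=-
pre[stack(F, D)]: holding(F) fail, clear(D) ok, F≠D ok
holding(F) unmet → stack(F, D) is a no-op
after:  towers=[B/D; E; H/F/C/G/A] holding=-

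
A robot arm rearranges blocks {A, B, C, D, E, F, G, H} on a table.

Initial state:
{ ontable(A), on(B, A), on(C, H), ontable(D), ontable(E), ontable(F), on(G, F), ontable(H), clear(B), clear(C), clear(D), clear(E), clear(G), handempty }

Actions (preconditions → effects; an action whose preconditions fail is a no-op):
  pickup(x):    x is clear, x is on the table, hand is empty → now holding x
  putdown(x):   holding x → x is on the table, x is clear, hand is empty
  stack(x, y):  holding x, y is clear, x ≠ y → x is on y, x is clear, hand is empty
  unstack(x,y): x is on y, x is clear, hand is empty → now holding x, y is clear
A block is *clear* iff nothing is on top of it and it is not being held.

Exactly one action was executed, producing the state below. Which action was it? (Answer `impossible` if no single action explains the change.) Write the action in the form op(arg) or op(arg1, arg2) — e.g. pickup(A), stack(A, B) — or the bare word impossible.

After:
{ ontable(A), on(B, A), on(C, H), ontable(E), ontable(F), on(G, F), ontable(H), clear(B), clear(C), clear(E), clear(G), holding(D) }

pickup(D)

target: towers=[A/B; E; F/G; H/C] holding=D
     unstack(G, F) → towers=[A/B; D; E; F; H/C] holding=G
         pickup(E) → towers=[A/B; D; F/G; H/C] holding=E
     unstack(B, A) → towers=[A; D; E; F/G; H/C] holding=B
         pickup(D) → towers=[A/B; E; F/G; H/C] holding=D  ← match
     unstack(C, H) → towers=[A/B; D; E; F/G; H] holding=C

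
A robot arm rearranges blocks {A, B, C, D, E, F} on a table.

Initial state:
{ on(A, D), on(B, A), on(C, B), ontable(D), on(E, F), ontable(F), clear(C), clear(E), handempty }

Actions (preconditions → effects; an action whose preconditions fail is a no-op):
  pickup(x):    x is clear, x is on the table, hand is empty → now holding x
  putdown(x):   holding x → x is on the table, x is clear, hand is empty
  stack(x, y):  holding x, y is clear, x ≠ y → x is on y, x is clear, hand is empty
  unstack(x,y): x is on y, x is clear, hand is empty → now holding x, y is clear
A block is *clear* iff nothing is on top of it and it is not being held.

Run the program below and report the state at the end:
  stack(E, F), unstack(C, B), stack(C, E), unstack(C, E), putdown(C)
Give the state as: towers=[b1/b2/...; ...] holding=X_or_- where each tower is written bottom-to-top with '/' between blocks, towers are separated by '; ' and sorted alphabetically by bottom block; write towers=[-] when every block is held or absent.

step 1 (stack(E, F)) [no-op]: towers=[D/A/B/C; F/E] holding=-
step 2 (unstack(C, B)): towers=[D/A/B; F/E] holding=C
step 3 (stack(C, E)): towers=[D/A/B; F/E/C] holding=-
step 4 (unstack(C, E)): towers=[D/A/B; F/E] holding=C
step 5 (putdown(C)): towers=[C; D/A/B; F/E] holding=-

towers=[C; D/A/B; F/E] holding=-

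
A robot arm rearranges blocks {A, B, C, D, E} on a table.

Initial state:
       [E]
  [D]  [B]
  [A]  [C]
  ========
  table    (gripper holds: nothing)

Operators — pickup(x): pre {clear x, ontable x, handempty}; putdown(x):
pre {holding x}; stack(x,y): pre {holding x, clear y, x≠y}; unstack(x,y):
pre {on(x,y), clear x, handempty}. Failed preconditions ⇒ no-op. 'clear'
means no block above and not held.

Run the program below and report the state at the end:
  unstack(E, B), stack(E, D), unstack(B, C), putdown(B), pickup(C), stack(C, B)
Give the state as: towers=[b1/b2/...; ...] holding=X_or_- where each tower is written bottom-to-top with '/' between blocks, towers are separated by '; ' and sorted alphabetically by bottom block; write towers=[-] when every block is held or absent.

step 1 (unstack(E, B)): towers=[A/D; C/B] holding=E
step 2 (stack(E, D)): towers=[A/D/E; C/B] holding=-
step 3 (unstack(B, C)): towers=[A/D/E; C] holding=B
step 4 (putdown(B)): towers=[A/D/E; B; C] holding=-
step 5 (pickup(C)): towers=[A/D/E; B] holding=C
step 6 (stack(C, B)): towers=[A/D/E; B/C] holding=-

towers=[A/D/E; B/C] holding=-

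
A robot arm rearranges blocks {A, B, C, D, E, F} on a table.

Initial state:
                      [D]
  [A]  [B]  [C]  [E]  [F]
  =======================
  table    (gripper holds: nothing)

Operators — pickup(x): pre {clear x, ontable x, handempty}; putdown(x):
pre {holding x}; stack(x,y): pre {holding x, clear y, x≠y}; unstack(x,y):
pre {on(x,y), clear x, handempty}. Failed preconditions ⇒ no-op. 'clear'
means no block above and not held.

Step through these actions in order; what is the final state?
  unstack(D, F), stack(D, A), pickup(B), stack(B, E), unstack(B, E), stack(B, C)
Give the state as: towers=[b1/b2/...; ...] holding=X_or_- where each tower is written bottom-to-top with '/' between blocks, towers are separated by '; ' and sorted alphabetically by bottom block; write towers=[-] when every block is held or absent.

towers=[A/D; C/B; E; F] holding=-

step 1 (unstack(D, F)): towers=[A; B; C; E; F] holding=D
step 2 (stack(D, A)): towers=[A/D; B; C; E; F] holding=-
step 3 (pickup(B)): towers=[A/D; C; E; F] holding=B
step 4 (stack(B, E)): towers=[A/D; C; E/B; F] holding=-
step 5 (unstack(B, E)): towers=[A/D; C; E; F] holding=B
step 6 (stack(B, C)): towers=[A/D; C/B; E; F] holding=-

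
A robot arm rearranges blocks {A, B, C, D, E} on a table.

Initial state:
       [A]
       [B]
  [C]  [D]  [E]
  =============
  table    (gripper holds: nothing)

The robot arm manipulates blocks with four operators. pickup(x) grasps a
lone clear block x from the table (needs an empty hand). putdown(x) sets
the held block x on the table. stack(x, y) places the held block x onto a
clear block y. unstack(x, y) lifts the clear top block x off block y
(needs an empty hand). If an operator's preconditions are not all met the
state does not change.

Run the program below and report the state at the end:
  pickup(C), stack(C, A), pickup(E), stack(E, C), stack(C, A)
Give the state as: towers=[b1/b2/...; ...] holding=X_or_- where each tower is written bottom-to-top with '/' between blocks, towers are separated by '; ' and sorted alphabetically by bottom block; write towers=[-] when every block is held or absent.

step 1 (pickup(C)): towers=[D/B/A; E] holding=C
step 2 (stack(C, A)): towers=[D/B/A/C; E] holding=-
step 3 (pickup(E)): towers=[D/B/A/C] holding=E
step 4 (stack(E, C)): towers=[D/B/A/C/E] holding=-
step 5 (stack(C, A)) [no-op]: towers=[D/B/A/C/E] holding=-

towers=[D/B/A/C/E] holding=-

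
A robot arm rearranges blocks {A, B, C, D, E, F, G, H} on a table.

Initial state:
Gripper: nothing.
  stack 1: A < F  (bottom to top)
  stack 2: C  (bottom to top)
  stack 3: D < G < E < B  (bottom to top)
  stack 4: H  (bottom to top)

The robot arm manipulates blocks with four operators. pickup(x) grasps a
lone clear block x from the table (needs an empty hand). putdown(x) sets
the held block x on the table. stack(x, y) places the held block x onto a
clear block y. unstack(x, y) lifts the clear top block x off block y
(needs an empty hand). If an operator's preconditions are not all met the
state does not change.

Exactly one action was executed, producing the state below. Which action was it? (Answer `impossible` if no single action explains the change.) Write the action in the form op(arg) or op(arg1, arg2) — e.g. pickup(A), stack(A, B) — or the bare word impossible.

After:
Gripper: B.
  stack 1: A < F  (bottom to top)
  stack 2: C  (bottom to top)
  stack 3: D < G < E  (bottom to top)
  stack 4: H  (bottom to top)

unstack(B, E)

target: towers=[A/F; C; D/G/E; H] holding=B
         pickup(H) → towers=[A/F; C; D/G/E/B] holding=H
     unstack(B, E) → towers=[A/F; C; D/G/E; H] holding=B  ← match
     unstack(F, A) → towers=[A; C; D/G/E/B; H] holding=F
         pickup(C) → towers=[A/F; D/G/E/B; H] holding=C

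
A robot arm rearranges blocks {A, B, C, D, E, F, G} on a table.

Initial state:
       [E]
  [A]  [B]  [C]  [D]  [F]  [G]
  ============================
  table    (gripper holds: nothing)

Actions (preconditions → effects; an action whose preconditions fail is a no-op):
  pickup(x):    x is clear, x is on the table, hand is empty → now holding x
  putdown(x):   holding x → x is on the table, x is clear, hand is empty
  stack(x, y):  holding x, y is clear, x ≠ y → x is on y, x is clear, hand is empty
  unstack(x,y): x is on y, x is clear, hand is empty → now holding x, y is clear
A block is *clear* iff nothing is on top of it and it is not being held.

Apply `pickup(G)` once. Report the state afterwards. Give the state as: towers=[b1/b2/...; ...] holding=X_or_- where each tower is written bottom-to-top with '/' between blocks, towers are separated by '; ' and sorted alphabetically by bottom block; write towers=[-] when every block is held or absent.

towers=[A; B/E; C; D; F] holding=G

before: towers=[A; B/E; C; D; F; G] holding=-
pre[pickup(G)]: clear(G) ✓, ontable(G) ✓, handempty ✓
all met → apply pickup(G)
after:  towers=[A; B/E; C; D; F] holding=G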